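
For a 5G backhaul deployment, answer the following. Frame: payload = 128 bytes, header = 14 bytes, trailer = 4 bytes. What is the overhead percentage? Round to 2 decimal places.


Given: payload = 128 B, header = 14 B, trailer = 4 B
Overhead bytes = header + trailer = 14 + 4 = 18
Total frame = payload + overhead = 128 + 18 = 146
Overhead % = 18 / 146 * 100 = 12.3288% -> 12.33% (2 dp)

12.33


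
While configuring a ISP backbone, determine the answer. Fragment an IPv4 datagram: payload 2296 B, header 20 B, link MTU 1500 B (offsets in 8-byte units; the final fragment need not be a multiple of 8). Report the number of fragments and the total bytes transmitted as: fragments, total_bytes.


Max data per non-final fragment = floor((MTU - header)/8)*8 = floor((1500 - 20)/8)*8 = floor(1480/8)*8 = 1480 B
Final fragment needs no 8-byte alignment: it can carry up to MTU - header = 1480 B
Non-final fragments needed = ceil((payload - 1480) / 1480) = ceil(816/1480) = ceil(0.5514) = 1
Number of fragments = 1 + 1 = 2
Fragment sizes (data): 1 * 1480 B + 816 B (last, 816 <= 1480 OK)
Total bytes sent = payload + n_frags * header = 2296 + 2*20 = 2296 + 40 = 2336 B

2, 2336


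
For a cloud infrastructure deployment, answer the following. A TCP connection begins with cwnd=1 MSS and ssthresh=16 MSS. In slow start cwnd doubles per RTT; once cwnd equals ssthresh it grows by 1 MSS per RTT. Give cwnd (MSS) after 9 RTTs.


RTT 0: cwnd = 1 MSS (initial)
RTT 1: cwnd = 2 MSS (slow start, doubled)
RTT 2: cwnd = 4 MSS (slow start, doubled)
RTT 3: cwnd = 8 MSS (slow start, doubled)
RTT 4: cwnd = 16 MSS (slow start, doubled)
RTT 5: cwnd = 17 MSS (congestion avoidance, +1)
RTT 6: cwnd = 18 MSS (congestion avoidance, +1)
RTT 7: cwnd = 19 MSS (congestion avoidance, +1)
RTT 8: cwnd = 20 MSS (congestion avoidance, +1)
RTT 9: cwnd = 21 MSS (congestion avoidance, +1)

21


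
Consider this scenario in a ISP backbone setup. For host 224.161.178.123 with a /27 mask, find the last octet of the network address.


Given: IP = 224.161.178.123, prefix = /27
Subnet mask = 255.255.255.224
Last octet of IP: 123
Last octet of mask: 224
Network last octet = 123 AND 224 = 96

96


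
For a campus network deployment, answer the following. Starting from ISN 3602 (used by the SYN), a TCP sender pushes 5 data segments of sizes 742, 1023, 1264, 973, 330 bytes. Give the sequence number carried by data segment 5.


The SYN occupies sequence number ISN = 3602, so the first data byte is ISN + 1 = 3603.
SEQ of data segment i = (ISN + 1) + sum of payload sizes of segments 1..i-1.
Segment 1: SEQ = 3603, payload = 742 bytes
Segment 2: SEQ = 4345, payload = 1023 bytes
Segment 3: SEQ = 5368, payload = 1264 bytes
Segment 4: SEQ = 6632, payload = 973 bytes
Segment 5: SEQ = 7605, payload = 330 bytes
SEQ of segment 5 = 3603 + 742 + 1023 + 1264 + 973 = 7605

7605


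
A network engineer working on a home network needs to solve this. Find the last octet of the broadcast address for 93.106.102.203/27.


Given: IP = 93.106.102.203, prefix = /27
Host bits = 32 - 27 = 5
Network last octet = 203 AND mask = 192
Host part size = 2^5 - 1 = 31
Broadcast last octet = 192 OR 31 = 223

223


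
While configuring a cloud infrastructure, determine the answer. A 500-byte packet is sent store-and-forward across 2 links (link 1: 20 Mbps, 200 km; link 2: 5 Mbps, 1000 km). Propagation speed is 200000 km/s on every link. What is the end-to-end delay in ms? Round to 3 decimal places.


Packet = 500 bytes = 4000 bits. Store-and-forward: sum (t_trans + t_prop) per link.
Link 1: t_trans = 4000/(20*10^6) s = 0.2000 ms; t_prop = 200/200000 s = 1.0000 ms; subtotal = 1.2000 ms
Link 2: t_trans = 4000/(5*10^6) s = 0.8000 ms; t_prop = 1000/200000 s = 5.0000 ms; subtotal = 5.8000 ms
End-to-end = 1.2000 + 5.8000 = 7.0000 ms -> 7.000 ms (3 dp)

7.000


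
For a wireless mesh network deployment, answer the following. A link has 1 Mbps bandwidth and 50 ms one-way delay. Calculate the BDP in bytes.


Given: bandwidth = 1 Mbps, delay = 50 ms
BDP in bits = 1 * 10^6 * 50 / 1000
BDP in bits = 50000
BDP in bytes = 50000 / 8 = 6250

6250


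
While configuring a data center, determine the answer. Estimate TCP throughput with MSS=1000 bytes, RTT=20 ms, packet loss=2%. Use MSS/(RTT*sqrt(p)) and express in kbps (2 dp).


Given: MSS = 1000 bytes, RTT = 20 ms, loss = 2%
RTT in seconds = 20 / 1000 = 0.02
Loss rate = 2% = 0.02
sqrt(loss) = sqrt(0.02) = 0.141421356237
Throughput (bytes/s) = 1000 / (0.02 * 0.141421356237) = 353553.3906
Throughput (kbps) = 353553.3906 * 8 / 1000 = 2828.427125 -> 2828.43 kbps (2 dp)

2828.43


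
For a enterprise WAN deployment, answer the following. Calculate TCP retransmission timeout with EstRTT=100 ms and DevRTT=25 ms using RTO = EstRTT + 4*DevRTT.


Given: EstRTT = 100 ms, DevRTT = 25 ms
Timeout = EstRTT + 4 * DevRTT
4 * DevRTT = 4 * 25 = 100
Timeout = 100 + 100 = 200 ms

200


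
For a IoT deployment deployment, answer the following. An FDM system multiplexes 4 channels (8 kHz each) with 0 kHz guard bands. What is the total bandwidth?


Given: 4 channels, 8 kHz each, guard = 0 kHz
Channel bandwidth = 4 * 8 = 32 kHz
Guard bands = 3 gaps * 0 kHz = 0 kHz
Total = 32 + 0 = 32 kHz

32


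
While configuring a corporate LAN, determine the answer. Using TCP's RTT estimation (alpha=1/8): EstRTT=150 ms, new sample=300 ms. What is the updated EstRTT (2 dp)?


Given: EstRTT = 150 ms, SampleRTT = 300 ms, alpha = 1/8
New EstRTT = (1 - alpha) * EstRTT + alpha * SampleRTT
(7/8) * 150 = 131.25
(1/8) * 300 = 37.5
New EstRTT = 131.25 + 37.5 = 168.75 ms -> 168.75 ms (2 dp)

168.75


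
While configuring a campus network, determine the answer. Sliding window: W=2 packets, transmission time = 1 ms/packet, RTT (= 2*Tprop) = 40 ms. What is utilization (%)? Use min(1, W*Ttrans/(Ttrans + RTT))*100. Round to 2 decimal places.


Given: W = 2, Ttrans = 1 ms, RTT = 40 ms (= 2 * Tprop, Tprop = 20 ms)
Cycle time = Ttrans + RTT = 1 + 40 = 41 ms (first packet sent until its ACK returns)
W * Ttrans = 2 * 1 = 2 ms of sending per cycle
W * Ttrans / (Ttrans + RTT) = 2 / 41 = 0.048780
U = min(1, 0.048780) = 0.048780
U% = 4.88%

4.88


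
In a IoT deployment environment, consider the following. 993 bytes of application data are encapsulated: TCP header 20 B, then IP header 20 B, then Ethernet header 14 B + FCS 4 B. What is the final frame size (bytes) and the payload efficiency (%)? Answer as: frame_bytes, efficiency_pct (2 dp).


TCP segment = 993 + 20 = 1013 B
IP packet = 1013 + 20 = 1033 B
Ethernet frame = 1033 + 14 + 4 = 1051 B
Efficiency = app / frame = 993 / 1051 = 0.944814 = 94.4814% -> 94.48% (2 dp)

1051, 94.48


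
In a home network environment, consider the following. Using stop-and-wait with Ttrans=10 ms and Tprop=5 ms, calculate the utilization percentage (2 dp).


Given: Ttrans = 10 ms, Tprop = 5 ms
RTT = 2 * Tprop = 2 * 5 = 10 ms
U = Ttrans / (Ttrans + RTT)
U = 10 / (10 + 10)
U = 10 / 20 = 0.5
U% = 50.00%

50.00


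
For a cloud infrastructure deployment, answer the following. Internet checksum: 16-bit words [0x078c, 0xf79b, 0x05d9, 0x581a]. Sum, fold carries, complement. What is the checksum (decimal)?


Given words: [0x078c, 0xf79b, 0x05d9, 0x581a]
Step 1: Sum all words
Raw sum = 1932 + 63387 + 1497 + 22554 = 89370
Step 2: Fold carry: (23834 + 1) = 23835
One's complement = ~23835 & 0xFFFF = 41700

41700


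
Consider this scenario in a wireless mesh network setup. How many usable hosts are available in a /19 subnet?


Given: subnet mask /19
Host bits = 32 - 19 = 13
Total addresses = 2^13 = 8192
Usable hosts = 8192 - 2 (network + broadcast) = 8190

8190


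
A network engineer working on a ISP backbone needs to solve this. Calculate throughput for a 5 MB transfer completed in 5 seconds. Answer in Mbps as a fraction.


Given: file = 5 MB, time = 5 s
File in Mb = 5 * 8 = 40 Mb
Throughput = 40 / 5 Mbps
Throughput = 8 Mbps

8


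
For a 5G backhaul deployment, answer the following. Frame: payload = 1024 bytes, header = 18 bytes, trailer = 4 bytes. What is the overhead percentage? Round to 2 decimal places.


Given: payload = 1024 B, header = 18 B, trailer = 4 B
Overhead bytes = header + trailer = 18 + 4 = 22
Total frame = payload + overhead = 1024 + 22 = 1046
Overhead % = 22 / 1046 * 100 = 2.1033% -> 2.10% (2 dp)

2.10


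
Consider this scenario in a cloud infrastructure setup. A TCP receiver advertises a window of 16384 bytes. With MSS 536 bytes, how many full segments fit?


Given: RWND = 16384 bytes, MSS = 536 bytes
Full segments = floor(RWND / MSS)
Full segments = floor(16384 / 536)
Full segments = floor(30.5672) = 30

30


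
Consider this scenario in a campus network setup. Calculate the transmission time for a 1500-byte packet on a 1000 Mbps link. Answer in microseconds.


Given: packet = 1500 bytes, bandwidth = 1000 Mbps
Packet in bits = 1500 * 8 = 12000 bits
Bandwidth = 1000 * 10^6 = 1000000000 bps
Time = 12000 / 1000000000 seconds
Time in us = 12000 * 10^6 / 1000000000 = 12

12


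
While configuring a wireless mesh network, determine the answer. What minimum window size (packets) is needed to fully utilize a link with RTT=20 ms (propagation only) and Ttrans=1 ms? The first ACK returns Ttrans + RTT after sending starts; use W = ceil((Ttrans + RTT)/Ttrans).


Given: Ttrans = 1 ms, RTT = 20 ms (= 2 * Tprop, Tprop = 10 ms)
Time until first ACK returns = Ttrans + RTT = 1 + 20 = 21 ms
Need W * Ttrans >= Ttrans + RTT  ->  W >= (Ttrans + RTT) / Ttrans
(Ttrans + RTT) / Ttrans = 21 / 1 = 21
W_min = ceil(21) = 21

21


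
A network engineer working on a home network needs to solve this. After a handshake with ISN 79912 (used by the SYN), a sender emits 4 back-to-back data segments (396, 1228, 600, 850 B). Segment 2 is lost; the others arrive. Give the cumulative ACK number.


SYN uses sequence number 79912; first data byte = ISN + 1 = 79913.
Segment 1: SEQ = 79913, len = 396 B, covers [79913, 80308]
Segment 2: SEQ = 80309, len = 1228 B, covers [80309, 81536] [LOST]
Segment 3: SEQ = 81537, len = 600 B, covers [81537, 82136]
Segment 4: SEQ = 82137, len = 850 B, covers [82137, 82986]
In-order data received: bytes [79913, 80308] (segments 1..1).
Segment 2 missing -> gap begins at byte 80309; later segments buffered out of order.
Cumulative ACK = next expected in-order byte = 79913 + 396 = 80309

80309


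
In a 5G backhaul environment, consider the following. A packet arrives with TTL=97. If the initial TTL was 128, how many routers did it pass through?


Given: initial TTL = 128, received TTL = 97
Hops = initial TTL - received TTL
Hops = 128 - 97 = 31

31


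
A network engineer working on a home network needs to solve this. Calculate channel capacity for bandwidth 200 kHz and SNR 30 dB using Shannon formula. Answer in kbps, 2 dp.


Given: B = 200 kHz, SNR = 30 dB
SNR linear = 10^(30/10) = 1000
1 + SNR = 1001
log2(1001) = 9.9672262588
C = 200 * 1000 * 9.9672262588 = 1993445.2518 bps
C = 1993.445252 kbps -> 1993.45 kbps (2 dp)

1993.45


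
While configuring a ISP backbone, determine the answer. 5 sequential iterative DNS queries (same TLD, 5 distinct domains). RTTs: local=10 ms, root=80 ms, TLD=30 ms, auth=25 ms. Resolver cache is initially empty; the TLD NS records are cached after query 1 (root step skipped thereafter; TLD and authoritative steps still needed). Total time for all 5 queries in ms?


Lookup 1 (cold cache): local + root + TLD + auth = 10 + 80 + 30 + 25 = 145 ms
Lookups 2..5 (TLD NS cached -> skip root; new domain -> still ask TLD and auth): local + TLD + auth = 10 + 30 + 25 = 65 ms each
Remaining 4 lookups: 4 * 65 = 260 ms
Total = 145 + 260 = 405 ms

405


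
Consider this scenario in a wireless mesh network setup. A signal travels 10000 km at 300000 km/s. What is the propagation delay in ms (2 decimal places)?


Given: distance = 10000 km, speed = 300000 km/s
Delay = distance / speed = 10000 / 300000 seconds
Delay in ms = 10000 * 1000 / 300000
Delay = 33.3333 ms
Rounded to 2 dp = 33.33 ms

33.33


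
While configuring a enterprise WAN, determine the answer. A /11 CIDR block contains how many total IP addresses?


Given: CIDR prefix /11
Host bits = 32 - 11 = 21
Total addresses = 2^21 = 2097152

2097152


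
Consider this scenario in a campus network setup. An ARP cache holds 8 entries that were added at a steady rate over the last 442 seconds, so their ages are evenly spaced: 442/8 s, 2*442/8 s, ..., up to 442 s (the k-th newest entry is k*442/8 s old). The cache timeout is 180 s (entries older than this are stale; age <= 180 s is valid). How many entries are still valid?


Ages are k * 442/8 s for k = 1..8 (spacing = 55.2500 s).
Entry k is valid iff k * 442/8 <= 180 iff k <= 8 * 180 / 442 = 3.2579
n_valid = floor(3.2579) = 3
(n_stale = 8 - 3 = 5)

3


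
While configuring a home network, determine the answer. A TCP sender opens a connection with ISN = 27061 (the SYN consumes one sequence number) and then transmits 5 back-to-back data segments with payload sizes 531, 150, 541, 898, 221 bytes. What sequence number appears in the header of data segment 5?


The SYN occupies sequence number ISN = 27061, so the first data byte is ISN + 1 = 27062.
SEQ of data segment i = (ISN + 1) + sum of payload sizes of segments 1..i-1.
Segment 1: SEQ = 27062, payload = 531 bytes
Segment 2: SEQ = 27593, payload = 150 bytes
Segment 3: SEQ = 27743, payload = 541 bytes
Segment 4: SEQ = 28284, payload = 898 bytes
Segment 5: SEQ = 29182, payload = 221 bytes
SEQ of segment 5 = 27062 + 531 + 150 + 541 + 898 = 29182

29182


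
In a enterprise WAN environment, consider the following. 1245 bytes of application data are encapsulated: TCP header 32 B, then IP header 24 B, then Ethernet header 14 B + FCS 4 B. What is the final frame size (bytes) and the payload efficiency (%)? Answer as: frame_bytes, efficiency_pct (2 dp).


TCP segment = 1245 + 32 = 1277 B
IP packet = 1277 + 24 = 1301 B
Ethernet frame = 1301 + 14 + 4 = 1319 B
Efficiency = app / frame = 1245 / 1319 = 0.943897 = 94.3897% -> 94.39% (2 dp)

1319, 94.39


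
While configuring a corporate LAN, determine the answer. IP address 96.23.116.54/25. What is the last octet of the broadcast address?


Given: IP = 96.23.116.54, prefix = /25
Host bits = 32 - 25 = 7
Network last octet = 54 AND mask = 0
Host part size = 2^7 - 1 = 127
Broadcast last octet = 0 OR 127 = 127

127


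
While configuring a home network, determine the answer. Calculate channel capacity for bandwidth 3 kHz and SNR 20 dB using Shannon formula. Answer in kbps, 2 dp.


Given: B = 3 kHz, SNR = 20 dB
SNR linear = 10^(20/10) = 100
1 + SNR = 101
log2(101) = 6.6582114828
C = 3 * 1000 * 6.6582114828 = 19974.6344 bps
C = 19.974634 kbps -> 19.97 kbps (2 dp)

19.97


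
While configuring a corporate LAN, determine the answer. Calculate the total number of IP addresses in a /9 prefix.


Given: CIDR prefix /9
Host bits = 32 - 9 = 23
Total addresses = 2^23 = 8388608

8388608


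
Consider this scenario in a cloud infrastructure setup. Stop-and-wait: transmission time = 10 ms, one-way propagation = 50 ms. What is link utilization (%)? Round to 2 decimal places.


Given: Ttrans = 10 ms, Tprop = 50 ms
RTT = 2 * Tprop = 2 * 50 = 100 ms
U = Ttrans / (Ttrans + RTT)
U = 10 / (10 + 100)
U = 10 / 110 = 0.090909
U% = 9.09%

9.09


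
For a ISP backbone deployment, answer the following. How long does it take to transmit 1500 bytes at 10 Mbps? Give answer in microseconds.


Given: packet = 1500 bytes, bandwidth = 10 Mbps
Packet in bits = 1500 * 8 = 12000 bits
Bandwidth = 10 * 10^6 = 10000000 bps
Time = 12000 / 10000000 seconds
Time in us = 12000 * 10^6 / 10000000 = 1200

1200


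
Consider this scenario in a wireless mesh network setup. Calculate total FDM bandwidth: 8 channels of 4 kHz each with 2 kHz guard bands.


Given: 8 channels, 4 kHz each, guard = 2 kHz
Channel bandwidth = 8 * 4 = 32 kHz
Guard bands = 7 gaps * 2 kHz = 14 kHz
Total = 32 + 14 = 46 kHz

46


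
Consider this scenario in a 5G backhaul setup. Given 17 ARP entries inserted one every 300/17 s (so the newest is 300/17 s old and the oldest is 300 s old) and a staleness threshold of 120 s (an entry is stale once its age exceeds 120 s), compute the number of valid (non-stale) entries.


Ages are k * 300/17 s for k = 1..17 (spacing = 17.6471 s).
Entry k is valid iff k * 300/17 <= 120 iff k <= 17 * 120 / 300 = 6.8000
n_valid = floor(6.8000) = 6
(n_stale = 17 - 6 = 11)

6


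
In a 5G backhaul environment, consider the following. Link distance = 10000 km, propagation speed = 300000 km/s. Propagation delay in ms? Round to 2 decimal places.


Given: distance = 10000 km, speed = 300000 km/s
Delay = distance / speed = 10000 / 300000 seconds
Delay in ms = 10000 * 1000 / 300000
Delay = 33.3333 ms
Rounded to 2 dp = 33.33 ms

33.33


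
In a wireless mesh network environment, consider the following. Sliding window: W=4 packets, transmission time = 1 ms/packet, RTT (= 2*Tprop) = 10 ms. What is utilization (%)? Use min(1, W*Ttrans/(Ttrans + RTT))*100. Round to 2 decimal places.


Given: W = 4, Ttrans = 1 ms, RTT = 10 ms (= 2 * Tprop, Tprop = 5 ms)
Cycle time = Ttrans + RTT = 1 + 10 = 11 ms (first packet sent until its ACK returns)
W * Ttrans = 4 * 1 = 4 ms of sending per cycle
W * Ttrans / (Ttrans + RTT) = 4 / 11 = 0.363636
U = min(1, 0.363636) = 0.363636
U% = 36.36%

36.36


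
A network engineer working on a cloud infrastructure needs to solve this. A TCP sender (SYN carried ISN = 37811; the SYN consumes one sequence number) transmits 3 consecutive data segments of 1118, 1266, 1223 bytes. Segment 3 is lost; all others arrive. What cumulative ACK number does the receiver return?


SYN uses sequence number 37811; first data byte = ISN + 1 = 37812.
Segment 1: SEQ = 37812, len = 1118 B, covers [37812, 38929]
Segment 2: SEQ = 38930, len = 1266 B, covers [38930, 40195]
Segment 3: SEQ = 40196, len = 1223 B, covers [40196, 41418] [LOST]
In-order data received: bytes [37812, 40195] (segments 1..2).
Segment 3 missing -> gap begins at byte 40196.
Cumulative ACK = next expected in-order byte = 37812 + 1118 + 1266 = 40196

40196


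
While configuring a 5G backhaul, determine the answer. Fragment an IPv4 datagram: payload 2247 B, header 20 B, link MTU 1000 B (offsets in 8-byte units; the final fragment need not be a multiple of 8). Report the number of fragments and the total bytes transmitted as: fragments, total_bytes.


Max data per non-final fragment = floor((MTU - header)/8)*8 = floor((1000 - 20)/8)*8 = floor(980/8)*8 = 976 B
Final fragment needs no 8-byte alignment: it can carry up to MTU - header = 980 B
Non-final fragments needed = ceil((payload - 980) / 976) = ceil(1267/976) = ceil(1.2982) = 2
Number of fragments = 2 + 1 = 3
Fragment sizes (data): 2 * 976 B + 295 B (last, 295 <= 980 OK)
Total bytes sent = payload + n_frags * header = 2247 + 3*20 = 2247 + 60 = 2307 B

3, 2307


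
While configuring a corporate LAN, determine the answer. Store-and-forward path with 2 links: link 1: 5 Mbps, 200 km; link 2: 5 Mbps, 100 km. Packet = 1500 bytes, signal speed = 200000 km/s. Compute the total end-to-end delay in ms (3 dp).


Packet = 1500 bytes = 12000 bits. Store-and-forward: sum (t_trans + t_prop) per link.
Link 1: t_trans = 12000/(5*10^6) s = 2.4000 ms; t_prop = 200/200000 s = 1.0000 ms; subtotal = 3.4000 ms
Link 2: t_trans = 12000/(5*10^6) s = 2.4000 ms; t_prop = 100/200000 s = 0.5000 ms; subtotal = 2.9000 ms
End-to-end = 3.4000 + 2.9000 = 6.3000 ms -> 6.300 ms (3 dp)

6.300


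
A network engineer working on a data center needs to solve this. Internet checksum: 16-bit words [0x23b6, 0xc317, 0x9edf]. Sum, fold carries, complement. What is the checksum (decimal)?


Given words: [0x23b6, 0xc317, 0x9edf]
Step 1: Sum all words
Raw sum = 9142 + 49943 + 40671 = 99756
Step 2: Fold carry: (34220 + 1) = 34221
One's complement = ~34221 & 0xFFFF = 31314

31314


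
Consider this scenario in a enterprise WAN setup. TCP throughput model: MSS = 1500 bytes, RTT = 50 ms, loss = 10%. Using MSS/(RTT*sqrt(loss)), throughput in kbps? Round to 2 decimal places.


Given: MSS = 1500 bytes, RTT = 50 ms, loss = 10%
RTT in seconds = 50 / 1000 = 0.05
Loss rate = 10% = 0.1
sqrt(loss) = sqrt(0.1) = 0.316227766017
Throughput (bytes/s) = 1500 / (0.05 * 0.316227766017) = 94868.3298
Throughput (kbps) = 94868.3298 * 8 / 1000 = 758.946638 -> 758.95 kbps (2 dp)

758.95


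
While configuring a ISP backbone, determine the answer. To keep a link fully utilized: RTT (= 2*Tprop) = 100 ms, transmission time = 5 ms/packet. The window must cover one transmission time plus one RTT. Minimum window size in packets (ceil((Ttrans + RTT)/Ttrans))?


Given: Ttrans = 5 ms, RTT = 100 ms (= 2 * Tprop, Tprop = 50 ms)
Time until first ACK returns = Ttrans + RTT = 5 + 100 = 105 ms
Need W * Ttrans >= Ttrans + RTT  ->  W >= (Ttrans + RTT) / Ttrans
(Ttrans + RTT) / Ttrans = 105 / 5 = 21
W_min = ceil(21) = 21

21


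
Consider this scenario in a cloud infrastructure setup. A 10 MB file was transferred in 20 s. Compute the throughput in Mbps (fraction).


Given: file = 10 MB, time = 20 s
File in Mb = 10 * 8 = 80 Mb
Throughput = 80 / 20 Mbps
Throughput = 4 Mbps

4


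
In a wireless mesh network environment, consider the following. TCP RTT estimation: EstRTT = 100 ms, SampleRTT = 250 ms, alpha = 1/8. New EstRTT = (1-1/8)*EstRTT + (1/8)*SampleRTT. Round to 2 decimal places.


Given: EstRTT = 100 ms, SampleRTT = 250 ms, alpha = 1/8
New EstRTT = (1 - alpha) * EstRTT + alpha * SampleRTT
(7/8) * 100 = 87.5
(1/8) * 250 = 31.25
New EstRTT = 87.5 + 31.25 = 118.75 ms -> 118.75 ms (2 dp)

118.75


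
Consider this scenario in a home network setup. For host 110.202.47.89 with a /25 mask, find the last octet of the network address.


Given: IP = 110.202.47.89, prefix = /25
Subnet mask = 255.255.255.128
Last octet of IP: 89
Last octet of mask: 128
Network last octet = 89 AND 128 = 0

0


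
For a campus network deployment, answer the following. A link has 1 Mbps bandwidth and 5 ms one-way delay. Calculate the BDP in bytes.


Given: bandwidth = 1 Mbps, delay = 5 ms
BDP in bits = 1 * 10^6 * 5 / 1000
BDP in bits = 5000
BDP in bytes = 5000 / 8 = 625

625


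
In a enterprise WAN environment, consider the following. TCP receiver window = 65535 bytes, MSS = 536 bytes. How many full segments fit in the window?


Given: RWND = 65535 bytes, MSS = 536 bytes
Full segments = floor(RWND / MSS)
Full segments = floor(65535 / 536)
Full segments = floor(122.2668) = 122

122


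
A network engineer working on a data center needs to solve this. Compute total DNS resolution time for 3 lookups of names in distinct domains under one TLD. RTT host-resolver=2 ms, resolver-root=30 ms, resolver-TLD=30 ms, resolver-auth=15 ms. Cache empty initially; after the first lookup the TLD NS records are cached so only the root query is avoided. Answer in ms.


Lookup 1 (cold cache): local + root + TLD + auth = 2 + 30 + 30 + 15 = 77 ms
Lookups 2..3 (TLD NS cached -> skip root; new domain -> still ask TLD and auth): local + TLD + auth = 2 + 30 + 15 = 47 ms each
Remaining 2 lookups: 2 * 47 = 94 ms
Total = 77 + 94 = 171 ms

171


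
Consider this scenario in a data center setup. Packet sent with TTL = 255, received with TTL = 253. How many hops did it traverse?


Given: initial TTL = 255, received TTL = 253
Hops = initial TTL - received TTL
Hops = 255 - 253 = 2

2


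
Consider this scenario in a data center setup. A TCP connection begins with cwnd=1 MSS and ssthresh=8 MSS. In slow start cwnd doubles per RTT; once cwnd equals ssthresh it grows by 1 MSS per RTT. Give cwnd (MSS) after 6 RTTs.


RTT 0: cwnd = 1 MSS (initial)
RTT 1: cwnd = 2 MSS (slow start, doubled)
RTT 2: cwnd = 4 MSS (slow start, doubled)
RTT 3: cwnd = 8 MSS (slow start, doubled)
RTT 4: cwnd = 9 MSS (congestion avoidance, +1)
RTT 5: cwnd = 10 MSS (congestion avoidance, +1)
RTT 6: cwnd = 11 MSS (congestion avoidance, +1)

11


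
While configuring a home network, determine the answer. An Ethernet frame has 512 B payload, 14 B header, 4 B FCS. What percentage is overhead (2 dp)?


Given: payload = 512 B, header = 14 B, trailer = 4 B
Overhead bytes = header + trailer = 14 + 4 = 18
Total frame = payload + overhead = 512 + 18 = 530
Overhead % = 18 / 530 * 100 = 3.3962% -> 3.40% (2 dp)

3.40


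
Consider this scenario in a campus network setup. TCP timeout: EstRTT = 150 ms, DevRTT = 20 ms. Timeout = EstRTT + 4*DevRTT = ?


Given: EstRTT = 150 ms, DevRTT = 20 ms
Timeout = EstRTT + 4 * DevRTT
4 * DevRTT = 4 * 20 = 80
Timeout = 150 + 80 = 230 ms

230


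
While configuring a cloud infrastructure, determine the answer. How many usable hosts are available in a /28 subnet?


Given: subnet mask /28
Host bits = 32 - 28 = 4
Total addresses = 2^4 = 16
Usable hosts = 16 - 2 (network + broadcast) = 14

14


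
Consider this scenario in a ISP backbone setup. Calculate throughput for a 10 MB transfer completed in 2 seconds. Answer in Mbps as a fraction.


Given: file = 10 MB, time = 2 s
File in Mb = 10 * 8 = 80 Mb
Throughput = 80 / 2 Mbps
Throughput = 40 Mbps

40


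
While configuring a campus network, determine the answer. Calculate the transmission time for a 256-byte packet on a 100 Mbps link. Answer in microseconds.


Given: packet = 256 bytes, bandwidth = 100 Mbps
Packet in bits = 256 * 8 = 2048 bits
Bandwidth = 100 * 10^6 = 100000000 bps
Time = 2048 / 100000000 seconds
Time in us = 2048 * 10^6 / 100000000 = 20.48

20.48


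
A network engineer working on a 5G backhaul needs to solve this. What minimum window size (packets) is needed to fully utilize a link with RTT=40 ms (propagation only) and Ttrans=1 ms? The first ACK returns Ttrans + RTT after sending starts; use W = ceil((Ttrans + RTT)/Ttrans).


Given: Ttrans = 1 ms, RTT = 40 ms (= 2 * Tprop, Tprop = 20 ms)
Time until first ACK returns = Ttrans + RTT = 1 + 40 = 41 ms
Need W * Ttrans >= Ttrans + RTT  ->  W >= (Ttrans + RTT) / Ttrans
(Ttrans + RTT) / Ttrans = 41 / 1 = 41
W_min = ceil(41) = 41

41


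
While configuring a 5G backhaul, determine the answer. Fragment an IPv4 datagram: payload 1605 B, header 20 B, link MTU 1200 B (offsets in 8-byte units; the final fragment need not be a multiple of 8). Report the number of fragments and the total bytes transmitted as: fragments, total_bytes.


Max data per non-final fragment = floor((MTU - header)/8)*8 = floor((1200 - 20)/8)*8 = floor(1180/8)*8 = 1176 B
Final fragment needs no 8-byte alignment: it can carry up to MTU - header = 1180 B
Non-final fragments needed = ceil((payload - 1180) / 1176) = ceil(425/1176) = ceil(0.3614) = 1
Number of fragments = 1 + 1 = 2
Fragment sizes (data): 1 * 1176 B + 429 B (last, 429 <= 1180 OK)
Total bytes sent = payload + n_frags * header = 1605 + 2*20 = 1605 + 40 = 1645 B

2, 1645


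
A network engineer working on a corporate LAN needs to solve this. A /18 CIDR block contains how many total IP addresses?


Given: CIDR prefix /18
Host bits = 32 - 18 = 14
Total addresses = 2^14 = 16384

16384


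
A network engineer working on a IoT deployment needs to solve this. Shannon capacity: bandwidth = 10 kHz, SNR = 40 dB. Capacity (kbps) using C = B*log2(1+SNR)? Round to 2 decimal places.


Given: B = 10 kHz, SNR = 40 dB
SNR linear = 10^(40/10) = 10000
1 + SNR = 10001
log2(10001) = 13.2878566418
C = 10 * 1000 * 13.2878566418 = 132878.5664 bps
C = 132.878566 kbps -> 132.88 kbps (2 dp)

132.88


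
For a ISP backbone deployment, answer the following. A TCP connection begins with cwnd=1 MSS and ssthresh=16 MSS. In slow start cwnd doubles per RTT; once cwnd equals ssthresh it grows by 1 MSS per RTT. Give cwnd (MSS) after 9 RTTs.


RTT 0: cwnd = 1 MSS (initial)
RTT 1: cwnd = 2 MSS (slow start, doubled)
RTT 2: cwnd = 4 MSS (slow start, doubled)
RTT 3: cwnd = 8 MSS (slow start, doubled)
RTT 4: cwnd = 16 MSS (slow start, doubled)
RTT 5: cwnd = 17 MSS (congestion avoidance, +1)
RTT 6: cwnd = 18 MSS (congestion avoidance, +1)
RTT 7: cwnd = 19 MSS (congestion avoidance, +1)
RTT 8: cwnd = 20 MSS (congestion avoidance, +1)
RTT 9: cwnd = 21 MSS (congestion avoidance, +1)

21


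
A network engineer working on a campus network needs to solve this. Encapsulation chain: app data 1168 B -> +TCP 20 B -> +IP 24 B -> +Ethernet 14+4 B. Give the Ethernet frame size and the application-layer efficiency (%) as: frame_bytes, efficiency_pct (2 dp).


TCP segment = 1168 + 20 = 1188 B
IP packet = 1188 + 24 = 1212 B
Ethernet frame = 1212 + 14 + 4 = 1230 B
Efficiency = app / frame = 1168 / 1230 = 0.949593 = 94.9593% -> 94.96% (2 dp)

1230, 94.96


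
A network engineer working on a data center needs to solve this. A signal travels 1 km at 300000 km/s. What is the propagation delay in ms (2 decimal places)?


Given: distance = 1 km, speed = 300000 km/s
Delay = distance / speed = 1 / 300000 seconds
Delay in ms = 1 * 1000 / 300000
Delay = 0.0033 ms
Rounded to 2 dp = 0.00 ms

0.00


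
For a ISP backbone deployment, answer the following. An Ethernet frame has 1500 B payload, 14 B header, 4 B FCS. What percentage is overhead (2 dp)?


Given: payload = 1500 B, header = 14 B, trailer = 4 B
Overhead bytes = header + trailer = 14 + 4 = 18
Total frame = payload + overhead = 1500 + 18 = 1518
Overhead % = 18 / 1518 * 100 = 1.1858% -> 1.19% (2 dp)

1.19


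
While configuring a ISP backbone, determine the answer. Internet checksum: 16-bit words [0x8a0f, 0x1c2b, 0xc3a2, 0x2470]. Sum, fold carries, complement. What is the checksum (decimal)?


Given words: [0x8a0f, 0x1c2b, 0xc3a2, 0x2470]
Step 1: Sum all words
Raw sum = 35343 + 7211 + 50082 + 9328 = 101964
Step 2: Fold carry: (36428 + 1) = 36429
One's complement = ~36429 & 0xFFFF = 29106

29106


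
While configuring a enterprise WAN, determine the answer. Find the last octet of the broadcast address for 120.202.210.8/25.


Given: IP = 120.202.210.8, prefix = /25
Host bits = 32 - 25 = 7
Network last octet = 8 AND mask = 0
Host part size = 2^7 - 1 = 127
Broadcast last octet = 0 OR 127 = 127

127


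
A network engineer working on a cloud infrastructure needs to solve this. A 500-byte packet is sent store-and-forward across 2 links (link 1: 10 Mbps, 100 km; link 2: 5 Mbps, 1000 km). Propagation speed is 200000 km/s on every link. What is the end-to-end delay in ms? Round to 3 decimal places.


Packet = 500 bytes = 4000 bits. Store-and-forward: sum (t_trans + t_prop) per link.
Link 1: t_trans = 4000/(10*10^6) s = 0.4000 ms; t_prop = 100/200000 s = 0.5000 ms; subtotal = 0.9000 ms
Link 2: t_trans = 4000/(5*10^6) s = 0.8000 ms; t_prop = 1000/200000 s = 5.0000 ms; subtotal = 5.8000 ms
End-to-end = 0.9000 + 5.8000 = 6.7000 ms -> 6.700 ms (3 dp)

6.700


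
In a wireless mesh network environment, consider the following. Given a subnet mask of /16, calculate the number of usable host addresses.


Given: subnet mask /16
Host bits = 32 - 16 = 16
Total addresses = 2^16 = 65536
Usable hosts = 65536 - 2 (network + broadcast) = 65534

65534


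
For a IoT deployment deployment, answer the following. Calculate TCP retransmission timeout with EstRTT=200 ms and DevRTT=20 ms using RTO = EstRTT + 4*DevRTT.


Given: EstRTT = 200 ms, DevRTT = 20 ms
Timeout = EstRTT + 4 * DevRTT
4 * DevRTT = 4 * 20 = 80
Timeout = 200 + 80 = 280 ms

280


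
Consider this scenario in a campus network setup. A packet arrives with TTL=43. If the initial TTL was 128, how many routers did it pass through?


Given: initial TTL = 128, received TTL = 43
Hops = initial TTL - received TTL
Hops = 128 - 43 = 85

85


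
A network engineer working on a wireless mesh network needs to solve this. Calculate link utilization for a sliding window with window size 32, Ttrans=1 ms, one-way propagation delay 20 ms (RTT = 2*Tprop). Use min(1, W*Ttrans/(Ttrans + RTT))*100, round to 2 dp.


Given: W = 32, Ttrans = 1 ms, RTT = 40 ms (= 2 * Tprop, Tprop = 20 ms)
Cycle time = Ttrans + RTT = 1 + 40 = 41 ms (first packet sent until its ACK returns)
W * Ttrans = 32 * 1 = 32 ms of sending per cycle
W * Ttrans / (Ttrans + RTT) = 32 / 41 = 0.780488
U = min(1, 0.780488) = 0.780488
U% = 78.05%

78.05


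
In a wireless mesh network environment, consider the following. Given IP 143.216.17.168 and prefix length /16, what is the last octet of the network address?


Given: IP = 143.216.17.168, prefix = /16
Subnet mask = 255.255.0.0
Last octet of IP: 168
Last octet of mask: 0
Network last octet = 168 AND 0 = 0

0


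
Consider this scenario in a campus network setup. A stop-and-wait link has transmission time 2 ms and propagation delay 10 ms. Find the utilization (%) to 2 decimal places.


Given: Ttrans = 2 ms, Tprop = 10 ms
RTT = 2 * Tprop = 2 * 10 = 20 ms
U = Ttrans / (Ttrans + RTT)
U = 2 / (2 + 20)
U = 2 / 22 = 0.090909
U% = 9.09%

9.09


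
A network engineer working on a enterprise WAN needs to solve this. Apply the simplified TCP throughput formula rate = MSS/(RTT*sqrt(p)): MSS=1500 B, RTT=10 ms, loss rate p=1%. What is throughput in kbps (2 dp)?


Given: MSS = 1500 bytes, RTT = 10 ms, loss = 1%
RTT in seconds = 10 / 1000 = 0.01
Loss rate = 1% = 0.01
sqrt(loss) = sqrt(0.01) = 0.1
Throughput (bytes/s) = 1500 / (0.01 * 0.1) = 1500000.0000
Throughput (kbps) = 1500000.0000 * 8 / 1000 = 12000.000000 -> 12000.00 kbps (2 dp)

12000.00


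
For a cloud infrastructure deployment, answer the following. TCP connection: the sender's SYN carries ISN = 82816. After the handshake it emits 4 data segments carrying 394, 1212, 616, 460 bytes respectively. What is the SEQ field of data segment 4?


The SYN occupies sequence number ISN = 82816, so the first data byte is ISN + 1 = 82817.
SEQ of data segment i = (ISN + 1) + sum of payload sizes of segments 1..i-1.
Segment 1: SEQ = 82817, payload = 394 bytes
Segment 2: SEQ = 83211, payload = 1212 bytes
Segment 3: SEQ = 84423, payload = 616 bytes
Segment 4: SEQ = 85039, payload = 460 bytes
SEQ of segment 4 = 82817 + 394 + 1212 + 616 = 85039

85039


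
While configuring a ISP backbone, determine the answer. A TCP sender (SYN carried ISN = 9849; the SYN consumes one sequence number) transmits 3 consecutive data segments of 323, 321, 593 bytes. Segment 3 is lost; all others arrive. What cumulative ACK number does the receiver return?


SYN uses sequence number 9849; first data byte = ISN + 1 = 9850.
Segment 1: SEQ = 9850, len = 323 B, covers [9850, 10172]
Segment 2: SEQ = 10173, len = 321 B, covers [10173, 10493]
Segment 3: SEQ = 10494, len = 593 B, covers [10494, 11086] [LOST]
In-order data received: bytes [9850, 10493] (segments 1..2).
Segment 3 missing -> gap begins at byte 10494.
Cumulative ACK = next expected in-order byte = 9850 + 323 + 321 = 10494

10494


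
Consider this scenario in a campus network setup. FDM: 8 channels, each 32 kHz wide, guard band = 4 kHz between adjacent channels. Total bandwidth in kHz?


Given: 8 channels, 32 kHz each, guard = 4 kHz
Channel bandwidth = 8 * 32 = 256 kHz
Guard bands = 7 gaps * 4 kHz = 28 kHz
Total = 256 + 28 = 284 kHz

284


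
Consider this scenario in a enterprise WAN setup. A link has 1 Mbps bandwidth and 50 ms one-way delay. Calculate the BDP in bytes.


Given: bandwidth = 1 Mbps, delay = 50 ms
BDP in bits = 1 * 10^6 * 50 / 1000
BDP in bits = 50000
BDP in bytes = 50000 / 8 = 6250

6250


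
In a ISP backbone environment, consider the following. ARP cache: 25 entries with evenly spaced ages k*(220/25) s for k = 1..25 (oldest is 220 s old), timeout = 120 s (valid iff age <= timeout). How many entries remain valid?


Ages are k * 220/25 s for k = 1..25 (spacing = 8.8000 s).
Entry k is valid iff k * 220/25 <= 120 iff k <= 25 * 120 / 220 = 13.6364
n_valid = floor(13.6364) = 13
(n_stale = 25 - 13 = 12)

13


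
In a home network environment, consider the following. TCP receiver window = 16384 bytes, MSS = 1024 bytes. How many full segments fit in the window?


Given: RWND = 16384 bytes, MSS = 1024 bytes
Full segments = floor(RWND / MSS)
Full segments = floor(16384 / 1024)
Full segments = floor(16.0) = 16

16


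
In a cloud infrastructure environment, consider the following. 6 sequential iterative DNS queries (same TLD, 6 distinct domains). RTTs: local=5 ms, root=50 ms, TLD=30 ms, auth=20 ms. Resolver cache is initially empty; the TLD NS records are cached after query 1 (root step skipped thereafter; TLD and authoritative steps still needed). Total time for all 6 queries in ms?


Lookup 1 (cold cache): local + root + TLD + auth = 5 + 50 + 30 + 20 = 105 ms
Lookups 2..6 (TLD NS cached -> skip root; new domain -> still ask TLD and auth): local + TLD + auth = 5 + 30 + 20 = 55 ms each
Remaining 5 lookups: 5 * 55 = 275 ms
Total = 105 + 275 = 380 ms

380


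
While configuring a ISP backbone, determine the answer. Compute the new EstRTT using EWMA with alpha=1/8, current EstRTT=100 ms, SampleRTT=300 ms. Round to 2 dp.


Given: EstRTT = 100 ms, SampleRTT = 300 ms, alpha = 1/8
New EstRTT = (1 - alpha) * EstRTT + alpha * SampleRTT
(7/8) * 100 = 87.5
(1/8) * 300 = 37.5
New EstRTT = 87.5 + 37.5 = 125 ms -> 125.00 ms (2 dp)

125.00


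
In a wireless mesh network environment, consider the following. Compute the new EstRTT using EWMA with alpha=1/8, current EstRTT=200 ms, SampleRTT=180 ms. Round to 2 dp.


Given: EstRTT = 200 ms, SampleRTT = 180 ms, alpha = 1/8
New EstRTT = (1 - alpha) * EstRTT + alpha * SampleRTT
(7/8) * 200 = 175
(1/8) * 180 = 22.5
New EstRTT = 175 + 22.5 = 197.5 ms -> 197.50 ms (2 dp)

197.50


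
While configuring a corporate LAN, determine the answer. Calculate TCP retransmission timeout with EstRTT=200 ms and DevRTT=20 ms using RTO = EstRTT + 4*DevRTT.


Given: EstRTT = 200 ms, DevRTT = 20 ms
Timeout = EstRTT + 4 * DevRTT
4 * DevRTT = 4 * 20 = 80
Timeout = 200 + 80 = 280 ms

280


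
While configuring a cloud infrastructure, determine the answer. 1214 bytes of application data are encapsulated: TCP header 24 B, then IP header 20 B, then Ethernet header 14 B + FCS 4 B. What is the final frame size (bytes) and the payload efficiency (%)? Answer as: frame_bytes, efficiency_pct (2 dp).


TCP segment = 1214 + 24 = 1238 B
IP packet = 1238 + 20 = 1258 B
Ethernet frame = 1258 + 14 + 4 = 1276 B
Efficiency = app / frame = 1214 / 1276 = 0.951411 = 95.1411% -> 95.14% (2 dp)

1276, 95.14


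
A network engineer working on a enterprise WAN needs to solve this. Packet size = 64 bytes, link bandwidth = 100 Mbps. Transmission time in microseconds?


Given: packet = 64 bytes, bandwidth = 100 Mbps
Packet in bits = 64 * 8 = 512 bits
Bandwidth = 100 * 10^6 = 100000000 bps
Time = 512 / 100000000 seconds
Time in us = 512 * 10^6 / 100000000 = 5.12

5.12


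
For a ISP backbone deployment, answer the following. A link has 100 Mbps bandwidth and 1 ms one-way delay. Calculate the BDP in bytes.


Given: bandwidth = 100 Mbps, delay = 1 ms
BDP in bits = 100 * 10^6 * 1 / 1000
BDP in bits = 100000
BDP in bytes = 100000 / 8 = 12500

12500


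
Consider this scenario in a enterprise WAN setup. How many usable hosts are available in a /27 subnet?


Given: subnet mask /27
Host bits = 32 - 27 = 5
Total addresses = 2^5 = 32
Usable hosts = 32 - 2 (network + broadcast) = 30

30


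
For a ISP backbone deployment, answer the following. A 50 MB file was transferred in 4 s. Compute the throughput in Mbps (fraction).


Given: file = 50 MB, time = 4 s
File in Mb = 50 * 8 = 400 Mb
Throughput = 400 / 4 Mbps
Throughput = 100 Mbps

100


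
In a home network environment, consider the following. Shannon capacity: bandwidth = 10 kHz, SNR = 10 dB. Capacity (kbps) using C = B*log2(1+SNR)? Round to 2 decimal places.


Given: B = 10 kHz, SNR = 10 dB
SNR linear = 10^(10/10) = 10
1 + SNR = 11
log2(11) = 3.4594316186
C = 10 * 1000 * 3.4594316186 = 34594.3162 bps
C = 34.594316 kbps -> 34.59 kbps (2 dp)

34.59


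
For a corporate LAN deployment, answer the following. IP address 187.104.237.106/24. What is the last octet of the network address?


Given: IP = 187.104.237.106, prefix = /24
Subnet mask = 255.255.255.0
Last octet of IP: 106
Last octet of mask: 0
Network last octet = 106 AND 0 = 0

0


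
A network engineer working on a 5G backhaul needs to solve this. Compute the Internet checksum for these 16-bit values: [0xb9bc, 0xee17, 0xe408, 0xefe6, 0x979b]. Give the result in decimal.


Given words: [0xb9bc, 0xee17, 0xe408, 0xefe6, 0x979b]
Step 1: Sum all words
Raw sum = 47548 + 60951 + 58376 + 61414 + 38811 = 267100
Step 2: Fold carry: (4956 + 4) = 4960
One's complement = ~4960 & 0xFFFF = 60575

60575
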